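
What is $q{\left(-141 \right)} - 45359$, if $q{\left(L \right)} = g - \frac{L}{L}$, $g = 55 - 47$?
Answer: $-45352$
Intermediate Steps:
$g = 8$ ($g = 55 - 47 = 8$)
$q{\left(L \right)} = 7$ ($q{\left(L \right)} = 8 - \frac{L}{L} = 8 - 1 = 7$)
$q{\left(-141 \right)} - 45359 = 7 - 45359 = -45352$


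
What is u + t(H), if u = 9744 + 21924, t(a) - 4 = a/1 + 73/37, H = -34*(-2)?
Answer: 1174453/37 ≈ 31742.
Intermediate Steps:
H = 68
t(a) = 221/37 + a (t(a) = 4 + (a/1 + 73/37) = 4 + (a*1 + 73*(1/37)) = 4 + (a + 73/37) = 4 + (73/37 + a) = 221/37 + a)
u = 31668
u + t(H) = 31668 + (221/37 + 68) = 31668 + 2737/37 = 1174453/37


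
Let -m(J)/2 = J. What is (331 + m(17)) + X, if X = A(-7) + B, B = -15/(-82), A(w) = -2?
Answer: 24205/82 ≈ 295.18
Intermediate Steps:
m(J) = -2*J
B = 15/82 (B = -15*(-1/82) = 15/82 ≈ 0.18293)
X = -149/82 (X = -2 + 15/82 = -149/82 ≈ -1.8171)
(331 + m(17)) + X = (331 - 2*17) - 149/82 = (331 - 34) - 149/82 = 297 - 149/82 = 24205/82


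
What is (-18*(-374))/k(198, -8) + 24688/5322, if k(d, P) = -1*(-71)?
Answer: 18790276/188931 ≈ 99.456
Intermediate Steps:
k(d, P) = 71
(-18*(-374))/k(198, -8) + 24688/5322 = -18*(-374)/71 + 24688/5322 = 6732*(1/71) + 24688*(1/5322) = 6732/71 + 12344/2661 = 18790276/188931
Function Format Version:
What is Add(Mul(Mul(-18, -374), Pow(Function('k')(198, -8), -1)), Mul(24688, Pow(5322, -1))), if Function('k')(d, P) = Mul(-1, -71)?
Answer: Rational(18790276, 188931) ≈ 99.456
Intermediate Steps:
Function('k')(d, P) = 71
Add(Mul(Mul(-18, -374), Pow(Function('k')(198, -8), -1)), Mul(24688, Pow(5322, -1))) = Add(Mul(Mul(-18, -374), Pow(71, -1)), Mul(24688, Pow(5322, -1))) = Add(Mul(6732, Rational(1, 71)), Mul(24688, Rational(1, 5322))) = Add(Rational(6732, 71), Rational(12344, 2661)) = Rational(18790276, 188931)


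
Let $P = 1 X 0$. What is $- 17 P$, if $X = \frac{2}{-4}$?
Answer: $0$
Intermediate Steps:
$X = - \frac{1}{2}$ ($X = 2 \left(- \frac{1}{4}\right) = - \frac{1}{2} \approx -0.5$)
$P = 0$ ($P = 1 \left(- \frac{1}{2}\right) 0 = \left(- \frac{1}{2}\right) 0 = 0$)
$- 17 P = \left(-17\right) 0 = 0$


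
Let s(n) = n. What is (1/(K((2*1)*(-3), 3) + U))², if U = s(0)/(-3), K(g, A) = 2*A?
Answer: 1/36 ≈ 0.027778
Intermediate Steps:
U = 0 (U = 0/(-3) = 0*(-⅓) = 0)
(1/(K((2*1)*(-3), 3) + U))² = (1/(2*3 + 0))² = (1/(6 + 0))² = (1/6)² = (⅙)² = 1/36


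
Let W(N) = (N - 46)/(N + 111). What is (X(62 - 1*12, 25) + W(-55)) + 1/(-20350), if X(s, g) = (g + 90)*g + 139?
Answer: 1716349497/569800 ≈ 3012.2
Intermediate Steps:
W(N) = (-46 + N)/(111 + N)
X(s, g) = 139 + g*(90 + g) (X(s, g) = (90 + g)*g + 139 = g*(90 + g) + 139 = 139 + g*(90 + g))
(X(62 - 1*12, 25) + W(-55)) + 1/(-20350) = ((139 + 25² + 90*25) + (-46 - 55)/(111 - 55)) + 1/(-20350) = ((139 + 625 + 2250) - 101/56) - 1/20350 = (3014 + (1/56)*(-101)) - 1/20350 = (3014 - 101/56) - 1/20350 = 168683/56 - 1/20350 = 1716349497/569800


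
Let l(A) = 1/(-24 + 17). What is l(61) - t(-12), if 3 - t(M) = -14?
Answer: -120/7 ≈ -17.143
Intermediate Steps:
l(A) = -1/7 (l(A) = 1/(-7) = -1/7)
t(M) = 17 (t(M) = 3 - 1*(-14) = 3 + 14 = 17)
l(61) - t(-12) = -1/7 - 1*17 = -1/7 - 17 = -120/7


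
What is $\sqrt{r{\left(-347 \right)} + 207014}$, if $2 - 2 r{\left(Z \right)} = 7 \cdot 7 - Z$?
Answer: $\sqrt{206817} \approx 454.77$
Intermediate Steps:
$r{\left(Z \right)} = - \frac{47}{2} + \frac{Z}{2}$ ($r{\left(Z \right)} = 1 - \frac{7 \cdot 7 - Z}{2} = 1 - \frac{49 - Z}{2} = 1 + \left(- \frac{49}{2} + \frac{Z}{2}\right) = - \frac{47}{2} + \frac{Z}{2}$)
$\sqrt{r{\left(-347 \right)} + 207014} = \sqrt{\left(- \frac{47}{2} + \frac{1}{2} \left(-347\right)\right) + 207014} = \sqrt{\left(- \frac{47}{2} - \frac{347}{2}\right) + 207014} = \sqrt{-197 + 207014} = \sqrt{206817}$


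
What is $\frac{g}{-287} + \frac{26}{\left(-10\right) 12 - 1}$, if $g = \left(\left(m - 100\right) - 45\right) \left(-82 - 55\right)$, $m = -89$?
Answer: $- \frac{3886480}{34727} \approx -111.92$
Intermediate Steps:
$g = 32058$ ($g = \left(\left(-89 - 100\right) - 45\right) \left(-82 - 55\right) = \left(\left(-89 - 100\right) - 45\right) \left(-137\right) = \left(-189 - 45\right) \left(-137\right) = \left(-234\right) \left(-137\right) = 32058$)
$\frac{g}{-287} + \frac{26}{\left(-10\right) 12 - 1} = \frac{32058}{-287} + \frac{26}{\left(-10\right) 12 - 1} = 32058 \left(- \frac{1}{287}\right) + \frac{26}{-120 - 1} = - \frac{32058}{287} + \frac{26}{-121} = - \frac{32058}{287} + 26 \left(- \frac{1}{121}\right) = - \frac{32058}{287} - \frac{26}{121} = - \frac{3886480}{34727}$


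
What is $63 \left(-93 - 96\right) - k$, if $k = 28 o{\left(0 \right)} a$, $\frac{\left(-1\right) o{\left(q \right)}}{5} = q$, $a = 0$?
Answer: $-11907$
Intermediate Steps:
$o{\left(q \right)} = - 5 q$
$k = 0$ ($k = 28 \left(\left(-5\right) 0\right) 0 = 28 \cdot 0 \cdot 0 = 0 \cdot 0 = 0$)
$63 \left(-93 - 96\right) - k = 63 \left(-93 - 96\right) - 0 = 63 \left(-189\right) + 0 = -11907 + 0 = -11907$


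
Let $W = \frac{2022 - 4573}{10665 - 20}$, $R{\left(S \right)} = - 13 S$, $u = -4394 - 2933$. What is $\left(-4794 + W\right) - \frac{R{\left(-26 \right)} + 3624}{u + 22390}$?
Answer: $- \frac{768777575393}{160345635} \approx -4794.5$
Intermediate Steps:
$u = -7327$
$W = - \frac{2551}{10645} \approx -0.23964$
$\left(-4794 + W\right) - \frac{R{\left(-26 \right)} + 3624}{u + 22390} = \left(-4794 - \frac{2551}{10645}\right) - \frac{\left(-13\right) \left(-26\right) + 3624}{-7327 + 22390} = - \frac{51034681}{10645} - \frac{338 + 3624}{15063} = - \frac{51034681}{10645} - 3962 \cdot \frac{1}{15063} = - \frac{51034681}{10645} - \frac{3962}{15063} = - \frac{768777575393}{160345635}$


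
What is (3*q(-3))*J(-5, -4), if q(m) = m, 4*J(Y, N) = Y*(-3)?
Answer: -135/4 ≈ -33.750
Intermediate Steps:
J(Y, N) = -3*Y/4 (J(Y, N) = (Y*(-3))/4 = (-3*Y)/4 = -3*Y/4)
(3*q(-3))*J(-5, -4) = (3*(-3))*(-¾*(-5)) = -9*15/4 = -135/4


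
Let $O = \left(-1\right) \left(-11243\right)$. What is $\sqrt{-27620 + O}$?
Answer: $i \sqrt{16377} \approx 127.97 i$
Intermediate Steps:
$O = 11243$
$\sqrt{-27620 + O} = \sqrt{-27620 + 11243} = \sqrt{-16377} = i \sqrt{16377}$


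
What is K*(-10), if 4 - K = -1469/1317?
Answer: -67370/1317 ≈ -51.154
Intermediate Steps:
K = 6737/1317 (K = 4 - (-1469)/1317 = 4 - 1*(-1469/1317) = 4 + 1469/1317 = 6737/1317 ≈ 5.1154)
K*(-10) = (6737/1317)*(-10) = -67370/1317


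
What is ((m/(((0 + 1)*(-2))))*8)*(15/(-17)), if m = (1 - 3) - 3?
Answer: -300/17 ≈ -17.647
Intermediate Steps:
m = -5 (m = -2 - 3 = -5)
((m/(((0 + 1)*(-2))))*8)*(15/(-17)) = (-5*(-1/(2*(0 + 1)))*8)*(15/(-17)) = (-5/(1*(-2))*8)*(15*(-1/17)) = (-5/(-2)*8)*(-15/17) = (-5*(-½)*8)*(-15/17) = ((5/2)*8)*(-15/17) = 20*(-15/17) = -300/17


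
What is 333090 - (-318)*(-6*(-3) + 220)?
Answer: 408774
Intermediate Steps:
333090 - (-318)*(-6*(-3) + 220) = 333090 - (-318)*(18 + 220) = 333090 - (-318)*238 = 333090 - 1*(-75684) = 333090 + 75684 = 408774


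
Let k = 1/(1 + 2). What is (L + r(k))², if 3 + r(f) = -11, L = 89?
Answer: 5625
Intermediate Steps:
k = ⅓ (k = 1/3 = ⅓ ≈ 0.33333)
r(f) = -14 (r(f) = -3 - 11 = -14)
(L + r(k))² = (89 - 14)² = 75² = 5625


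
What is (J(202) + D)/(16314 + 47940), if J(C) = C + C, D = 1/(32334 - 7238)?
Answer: 3379595/537506128 ≈ 0.0062875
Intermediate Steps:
D = 1/25096 ≈ 3.9847e-5
J(C) = 2*C
(J(202) + D)/(16314 + 47940) = (2*202 + 1/25096)/(16314 + 47940) = (404 + 1/25096)/64254 = (10138785/25096)*(1/64254) = 3379595/537506128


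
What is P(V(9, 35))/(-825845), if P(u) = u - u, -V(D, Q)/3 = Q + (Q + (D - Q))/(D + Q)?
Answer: 0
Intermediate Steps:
V(D, Q) = -3*Q - 3*D/(D + Q) (V(D, Q) = -3*(Q + (Q + (D - Q))/(D + Q)) = -3*(Q + D/(D + Q)) = -3*Q - 3*D/(D + Q))
P(u) = 0
P(V(9, 35))/(-825845) = 0/(-825845) = 0*(-1/825845) = 0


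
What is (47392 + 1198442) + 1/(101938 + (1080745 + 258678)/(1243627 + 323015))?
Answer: 198961797278031888/159701691619 ≈ 1.2458e+6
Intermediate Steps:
(47392 + 1198442) + 1/(101938 + (1080745 + 258678)/(1243627 + 323015)) = 1245834 + 1/(101938 + 1339423/1566642) = 1245834 + 1/(159701691619/1566642) = 1245834 + 1566642/159701691619 = 198961797278031888/159701691619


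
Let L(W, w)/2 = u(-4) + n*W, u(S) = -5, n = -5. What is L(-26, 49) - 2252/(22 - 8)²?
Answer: 11687/49 ≈ 238.51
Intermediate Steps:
L(W, w) = -10 - 10*W (L(W, w) = 2*(-5 - 5*W) = -10 - 10*W)
L(-26, 49) - 2252/(22 - 8)² = (-10 - 10*(-26)) - 2252/(22 - 8)² = (-10 + 260) - 2252/(14²) = 250 - 2252/196 = 250 - 2252*1/196 = 250 - 563/49 = 11687/49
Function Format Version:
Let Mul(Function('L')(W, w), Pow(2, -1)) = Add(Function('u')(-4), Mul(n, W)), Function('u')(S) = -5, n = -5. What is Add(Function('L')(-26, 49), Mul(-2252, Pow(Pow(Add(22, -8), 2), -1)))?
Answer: Rational(11687, 49) ≈ 238.51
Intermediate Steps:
Function('L')(W, w) = Add(-10, Mul(-10, W)) (Function('L')(W, w) = Mul(2, Add(-5, Mul(-5, W))) = Add(-10, Mul(-10, W)))
Add(Function('L')(-26, 49), Mul(-2252, Pow(Pow(Add(22, -8), 2), -1))) = Add(Add(-10, Mul(-10, -26)), Mul(-2252, Pow(Pow(Add(22, -8), 2), -1))) = Add(Add(-10, 260), Mul(-2252, Pow(Pow(14, 2), -1))) = Add(250, Mul(-2252, Pow(196, -1))) = Add(250, Mul(-2252, Rational(1, 196))) = Add(250, Rational(-563, 49)) = Rational(11687, 49)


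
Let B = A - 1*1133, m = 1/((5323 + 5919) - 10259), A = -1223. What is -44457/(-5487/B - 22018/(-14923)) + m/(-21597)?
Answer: -1070426445714766975/91601266073889 ≈ -11686.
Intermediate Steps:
m = 1/983 (m = 1/(11242 - 10259) = 1/983 ≈ 0.0010173)
B = -2356 (B = -1223 - 1*1133 = -1223 - 1133 = -2356)
-44457/(-5487/B - 22018/(-14923)) + m/(-21597) = -44457/(-5487/(-2356) - 22018/(-14923)) + (1/983)/(-21597) = -44457/(-5487*(-1/2356) - 22018*(-1/14923)) + (1/983)*(-1/21597) = -44457/(177/76 + 22018/14923) - 1/21229851 = -44457/4314739/1134148 - 1/21229851 = -44457*1134148/4314739 - 1/21229851 = -50420817636/4314739 - 1/21229851 = -1070426445714766975/91601266073889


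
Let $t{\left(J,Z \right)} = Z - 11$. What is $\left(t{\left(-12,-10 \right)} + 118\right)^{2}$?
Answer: $9409$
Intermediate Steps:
$t{\left(J,Z \right)} = -11 + Z$
$\left(t{\left(-12,-10 \right)} + 118\right)^{2} = \left(\left(-11 - 10\right) + 118\right)^{2} = \left(-21 + 118\right)^{2} = 97^{2} = 9409$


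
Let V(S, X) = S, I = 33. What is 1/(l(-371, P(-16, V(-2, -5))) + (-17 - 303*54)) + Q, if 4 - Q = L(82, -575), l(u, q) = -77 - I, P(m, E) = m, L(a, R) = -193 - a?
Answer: 4600430/16489 ≈ 279.00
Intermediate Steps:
l(u, q) = -110 (l(u, q) = -77 - 1*33 = -77 - 33 = -110)
Q = 279 (Q = 4 - (-193 - 1*82) = 4 - (-193 - 82) = 4 - 1*(-275) = 4 + 275 = 279)
1/(l(-371, P(-16, V(-2, -5))) + (-17 - 303*54)) + Q = 1/(-110 + (-17 - 303*54)) + 279 = 1/(-110 + (-17 - 16362)) + 279 = 1/(-110 - 16379) + 279 = 1/(-16489) + 279 = -1/16489 + 279 = 4600430/16489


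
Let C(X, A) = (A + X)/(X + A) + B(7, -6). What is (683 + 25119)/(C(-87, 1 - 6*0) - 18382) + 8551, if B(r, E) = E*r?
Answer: 157509271/18423 ≈ 8549.6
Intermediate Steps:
C(X, A) = -41 (C(X, A) = (A + X)/(X + A) - 6*7 = (A + X)/(A + X) - 42 = 1 - 42 = -41)
(683 + 25119)/(C(-87, 1 - 6*0) - 18382) + 8551 = (683 + 25119)/(-41 - 18382) + 8551 = 25802/(-18423) + 8551 = 25802*(-1/18423) + 8551 = -25802/18423 + 8551 = 157509271/18423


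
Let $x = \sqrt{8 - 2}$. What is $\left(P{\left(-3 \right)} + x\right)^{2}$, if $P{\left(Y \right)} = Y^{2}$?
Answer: $\left(9 + \sqrt{6}\right)^{2} \approx 131.09$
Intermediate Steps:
$x = \sqrt{6} \approx 2.4495$
$\left(P{\left(-3 \right)} + x\right)^{2} = \left(\left(-3\right)^{2} + \sqrt{6}\right)^{2} = \left(9 + \sqrt{6}\right)^{2}$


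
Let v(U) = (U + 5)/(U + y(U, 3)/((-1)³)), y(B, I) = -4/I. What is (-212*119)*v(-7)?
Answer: -8904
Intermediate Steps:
v(U) = (5 + U)/(4/3 + U) (v(U) = (U + 5)/(U + (-4/3)/((-1)³)) = (5 + U)/(U - 4*⅓/(-1)) = (5 + U)/(U - 4/3*(-1)) = (5 + U)/(U + 4/3) = (5 + U)/(4/3 + U))
(-212*119)*v(-7) = (-212*119)*(3*(5 - 7)/(4 + 3*(-7))) = -75684*(-2)/(4 - 21) = -75684*(-2)/(-17) = -75684*(-1)*(-2)/17 = -25228*6/17 = -8904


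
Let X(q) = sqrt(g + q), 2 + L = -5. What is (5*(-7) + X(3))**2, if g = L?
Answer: 1221 - 140*I ≈ 1221.0 - 140.0*I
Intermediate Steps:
L = -7 (L = -2 - 5 = -7)
g = -7
X(q) = sqrt(-7 + q)
(5*(-7) + X(3))**2 = (5*(-7) + sqrt(-7 + 3))**2 = (-35 + sqrt(-4))**2 = (-35 + 2*I)**2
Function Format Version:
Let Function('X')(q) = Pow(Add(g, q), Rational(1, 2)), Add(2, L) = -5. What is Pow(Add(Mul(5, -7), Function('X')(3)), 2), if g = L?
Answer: Add(1221, Mul(-140, I)) ≈ Add(1221.0, Mul(-140.00, I))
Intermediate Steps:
L = -7 (L = Add(-2, -5) = -7)
g = -7
Function('X')(q) = Pow(Add(-7, q), Rational(1, 2))
Pow(Add(Mul(5, -7), Function('X')(3)), 2) = Pow(Add(Mul(5, -7), Pow(Add(-7, 3), Rational(1, 2))), 2) = Pow(Add(-35, Pow(-4, Rational(1, 2))), 2) = Pow(Add(-35, Mul(2, I)), 2)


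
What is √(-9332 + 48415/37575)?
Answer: 13*I*√346452355/2505 ≈ 96.596*I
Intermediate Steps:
√(-9332 + 48415/37575) = √(-9332 + 48415*(1/37575)) = √(-9332 + 9683/7515) = √(-70120297/7515) = 13*I*√346452355/2505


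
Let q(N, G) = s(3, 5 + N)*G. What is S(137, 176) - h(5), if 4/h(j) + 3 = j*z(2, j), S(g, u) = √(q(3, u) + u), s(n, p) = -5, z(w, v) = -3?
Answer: 2/9 + 8*I*√11 ≈ 0.22222 + 26.533*I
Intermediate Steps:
q(N, G) = -5*G
S(g, u) = 2*√(-u) (S(g, u) = √(-5*u + u) = √(-4*u) = 2*√(-u))
h(j) = 4/(-3 - 3*j) (h(j) = 4/(-3 + j*(-3)) = 4/(-3 - 3*j))
S(137, 176) - h(5) = 2*√(-1*176) - 4/(3*(-1 - 1*5)) = 2*√(-176) - 4/(3*(-1 - 5)) = 2*(4*I*√11) - 4/(3*(-6)) = 8*I*√11 - 4*(-1)/(3*6) = 8*I*√11 - 1*(-2/9) = 8*I*√11 + 2/9 = 2/9 + 8*I*√11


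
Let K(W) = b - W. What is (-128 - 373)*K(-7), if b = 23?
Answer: -15030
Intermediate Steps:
K(W) = 23 - W
(-128 - 373)*K(-7) = (-128 - 373)*(23 - 1*(-7)) = -501*(23 + 7) = -501*30 = -15030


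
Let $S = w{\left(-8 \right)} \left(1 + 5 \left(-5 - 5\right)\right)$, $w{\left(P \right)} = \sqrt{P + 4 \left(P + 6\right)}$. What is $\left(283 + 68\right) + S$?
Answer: $351 - 196 i \approx 351.0 - 196.0 i$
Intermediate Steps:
$w{\left(P \right)} = \sqrt{24 + 5 P}$ ($w{\left(P \right)} = \sqrt{P + 4 \left(6 + P\right)} = \sqrt{P + \left(24 + 4 P\right)} = \sqrt{24 + 5 P}$)
$S = - 196 i$ ($S = \sqrt{24 + 5 \left(-8\right)} \left(1 + 5 \left(-5 - 5\right)\right) = \sqrt{24 - 40} \left(1 + 5 \left(-5 - 5\right)\right) = \sqrt{-16} \left(1 + 5 \left(-10\right)\right) = 4 i \left(1 - 50\right) = 4 i \left(-49\right) = - 196 i \approx - 196.0 i$)
$\left(283 + 68\right) + S = \left(283 + 68\right) - 196 i = 351 - 196 i$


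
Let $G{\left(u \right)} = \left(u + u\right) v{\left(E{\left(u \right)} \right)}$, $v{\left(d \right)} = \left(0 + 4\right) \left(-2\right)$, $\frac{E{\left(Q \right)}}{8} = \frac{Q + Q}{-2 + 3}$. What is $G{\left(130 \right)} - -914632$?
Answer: $912552$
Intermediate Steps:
$E{\left(Q \right)} = 16 Q$ ($E{\left(Q \right)} = 8 \frac{Q + Q}{-2 + 3} = 8 \frac{2 Q}{1} = 8 \cdot 2 Q 1 = 8 \cdot 2 Q = 16 Q$)
$v{\left(d \right)} = -8$ ($v{\left(d \right)} = 4 \left(-2\right) = -8$)
$G{\left(u \right)} = - 16 u$ ($G{\left(u \right)} = \left(u + u\right) \left(-8\right) = 2 u \left(-8\right) = - 16 u$)
$G{\left(130 \right)} - -914632 = \left(-16\right) 130 - -914632 = -2080 + 914632 = 912552$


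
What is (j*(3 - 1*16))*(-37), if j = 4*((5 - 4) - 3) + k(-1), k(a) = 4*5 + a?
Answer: 5291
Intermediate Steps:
k(a) = 20 + a
j = 11 (j = 4*((5 - 4) - 3) + (20 - 1) = 4*(1 - 3) + 19 = 4*(-2) + 19 = -8 + 19 = 11)
(j*(3 - 1*16))*(-37) = (11*(3 - 1*16))*(-37) = (11*(3 - 16))*(-37) = (11*(-13))*(-37) = -143*(-37) = 5291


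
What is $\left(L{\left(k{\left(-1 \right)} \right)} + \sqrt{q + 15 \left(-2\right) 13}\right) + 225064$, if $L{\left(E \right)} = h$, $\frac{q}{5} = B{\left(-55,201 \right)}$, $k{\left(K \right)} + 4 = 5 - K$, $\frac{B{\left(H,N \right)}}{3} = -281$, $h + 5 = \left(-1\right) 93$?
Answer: $224966 + i \sqrt{4605} \approx 2.2497 \cdot 10^{5} + 67.86 i$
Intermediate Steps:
$h = -98$ ($h = -5 - 93 = -98$)
$B{\left(H,N \right)} = -843$ ($B{\left(H,N \right)} = 3 \left(-281\right) = -843$)
$k{\left(K \right)} = 1 - K$ ($k{\left(K \right)} = -4 - \left(-5 + K\right) = 1 - K$)
$q = -4215$ ($q = 5 \left(-843\right) = -4215$)
$L{\left(E \right)} = -98$
$\left(L{\left(k{\left(-1 \right)} \right)} + \sqrt{q + 15 \left(-2\right) 13}\right) + 225064 = \left(-98 + \sqrt{-4215 + 15 \left(-2\right) 13}\right) + 225064 = \left(-98 + \sqrt{-4215 - 390}\right) + 225064 = \left(-98 + \sqrt{-4605}\right) + 225064 = \left(-98 + i \sqrt{4605}\right) + 225064 = 224966 + i \sqrt{4605}$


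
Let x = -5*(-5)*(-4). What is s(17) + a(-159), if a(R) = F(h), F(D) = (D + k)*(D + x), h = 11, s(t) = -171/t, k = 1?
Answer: -18327/17 ≈ -1078.1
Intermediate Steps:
x = -100 (x = 25*(-4) = -100)
F(D) = (1 + D)*(-100 + D) (F(D) = (D + 1)*(D - 100) = (1 + D)*(-100 + D))
a(R) = -1068 (a(R) = -100 + 11² - 99*11 = -100 + 121 - 1089 = -1068)
s(17) + a(-159) = -171/17 - 1068 = -18327/17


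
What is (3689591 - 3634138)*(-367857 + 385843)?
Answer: 997377658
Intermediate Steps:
(3689591 - 3634138)*(-367857 + 385843) = 55453*17986 = 997377658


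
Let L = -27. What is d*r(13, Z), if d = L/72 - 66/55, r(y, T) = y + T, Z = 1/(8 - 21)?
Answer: -1323/65 ≈ -20.354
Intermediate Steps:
Z = -1/13 (Z = 1/(-13) = -1/13 ≈ -0.076923)
r(y, T) = T + y
d = -63/40 (d = -27/72 - 66/55 = -27*1/72 - 66*1/55 = -3/8 - 6/5 = -63/40 ≈ -1.5750)
d*r(13, Z) = -63*(-1/13 + 13)/40 = -63/40*168/13 = -1323/65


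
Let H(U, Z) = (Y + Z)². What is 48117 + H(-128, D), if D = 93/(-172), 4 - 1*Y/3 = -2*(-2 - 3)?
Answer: 1433663049/29584 ≈ 48461.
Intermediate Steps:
Y = -18 (Y = 12 - (-6)*(-2 - 3) = 12 - (-6)*(-5) = 12 - 3*10 = 12 - 30 = -18)
D = -93/172 (D = 93*(-1/172) = -93/172 ≈ -0.54070)
H(U, Z) = (-18 + Z)²
48117 + H(-128, D) = 48117 + (-18 - 93/172)² = 48117 + (-3189/172)² = 48117 + 10169721/29584 = 1433663049/29584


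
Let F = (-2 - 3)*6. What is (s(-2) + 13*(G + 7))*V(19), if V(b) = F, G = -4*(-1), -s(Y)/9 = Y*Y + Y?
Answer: -3750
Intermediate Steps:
s(Y) = -9*Y - 9*Y² (s(Y) = -9*(Y*Y + Y) = -9*(Y² + Y) = -9*(Y + Y²) = -9*Y - 9*Y²)
G = 4
F = -30 (F = -5*6 = -30)
V(b) = -30
(s(-2) + 13*(G + 7))*V(19) = (-9*(-2)*(1 - 2) + 13*(4 + 7))*(-30) = (-9*(-2)*(-1) + 13*11)*(-30) = (-18 + 143)*(-30) = 125*(-30) = -3750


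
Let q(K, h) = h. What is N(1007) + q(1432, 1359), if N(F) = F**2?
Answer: 1015408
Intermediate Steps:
N(1007) + q(1432, 1359) = 1007**2 + 1359 = 1014049 + 1359 = 1015408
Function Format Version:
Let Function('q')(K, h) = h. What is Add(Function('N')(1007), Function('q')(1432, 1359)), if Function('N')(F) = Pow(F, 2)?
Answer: 1015408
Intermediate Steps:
Add(Function('N')(1007), Function('q')(1432, 1359)) = Add(Pow(1007, 2), 1359) = Add(1014049, 1359) = 1015408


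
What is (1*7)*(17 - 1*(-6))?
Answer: 161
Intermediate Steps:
(1*7)*(17 - 1*(-6)) = 7*(17 + 6) = 7*23 = 161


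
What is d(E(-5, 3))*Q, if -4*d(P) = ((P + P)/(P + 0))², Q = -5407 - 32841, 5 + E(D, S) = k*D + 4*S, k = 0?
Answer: 38248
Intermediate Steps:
E(D, S) = -5 + 4*S (E(D, S) = -5 + (0*D + 4*S) = -5 + (0 + 4*S) = -5 + 4*S)
Q = -38248
d(P) = -1 (d(P) = -(P + P)²/(P + 0)²/4 = -((2*P)/P)²/4 = -¼*2² = -¼*4 = -1)
d(E(-5, 3))*Q = -1*(-38248) = 38248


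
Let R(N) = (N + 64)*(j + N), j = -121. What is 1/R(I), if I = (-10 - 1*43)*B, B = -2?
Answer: -1/2550 ≈ -0.00039216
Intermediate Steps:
I = 106 (I = (-10 - 1*43)*(-2) = (-10 - 43)*(-2) = -53*(-2) = 106)
R(N) = (-121 + N)*(64 + N) (R(N) = (N + 64)*(-121 + N) = (64 + N)*(-121 + N) = (-121 + N)*(64 + N))
1/R(I) = 1/(-7744 + 106**2 - 57*106) = 1/(-7744 + 11236 - 6042) = 1/(-2550) = -1/2550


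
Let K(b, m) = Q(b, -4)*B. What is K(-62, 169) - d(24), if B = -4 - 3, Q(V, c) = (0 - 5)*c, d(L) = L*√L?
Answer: -140 - 48*√6 ≈ -257.58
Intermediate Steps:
d(L) = L^(3/2)
Q(V, c) = -5*c
B = -7
K(b, m) = -140 (K(b, m) = -5*(-4)*(-7) = 20*(-7) = -140)
K(-62, 169) - d(24) = -140 - 24^(3/2) = -140 - 48*√6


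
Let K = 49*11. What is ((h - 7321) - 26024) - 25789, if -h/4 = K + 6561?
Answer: -87534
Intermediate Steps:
K = 539
h = -28400 (h = -4*(539 + 6561) = -4*7100 = -28400)
((h - 7321) - 26024) - 25789 = ((-28400 - 7321) - 26024) - 25789 = (-35721 - 26024) - 25789 = -61745 - 25789 = -87534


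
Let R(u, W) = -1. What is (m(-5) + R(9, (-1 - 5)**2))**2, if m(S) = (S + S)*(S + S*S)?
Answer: 40401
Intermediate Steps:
m(S) = 2*S*(S + S**2) (m(S) = (2*S)*(S + S**2) = 2*S*(S + S**2))
(m(-5) + R(9, (-1 - 5)**2))**2 = (2*(-5)**2*(1 - 5) - 1)**2 = (2*25*(-4) - 1)**2 = (-200 - 1)**2 = (-201)**2 = 40401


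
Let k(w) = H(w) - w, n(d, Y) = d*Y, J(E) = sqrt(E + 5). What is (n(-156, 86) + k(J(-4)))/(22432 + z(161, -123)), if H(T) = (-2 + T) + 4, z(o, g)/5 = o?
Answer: -706/1223 ≈ -0.57727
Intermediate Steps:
z(o, g) = 5*o
H(T) = 2 + T
J(E) = sqrt(5 + E)
n(d, Y) = Y*d
k(w) = 2 (k(w) = (2 + w) - w = 2)
(n(-156, 86) + k(J(-4)))/(22432 + z(161, -123)) = (86*(-156) + 2)/(22432 + 5*161) = (-13416 + 2)/(22432 + 805) = -13414/23237 = -13414*1/23237 = -706/1223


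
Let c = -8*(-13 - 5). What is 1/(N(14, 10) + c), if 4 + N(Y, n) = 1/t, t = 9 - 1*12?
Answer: 3/419 ≈ 0.0071599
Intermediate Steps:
t = -3 (t = 9 - 12 = -3)
c = 144 (c = -8*(-18) = 144)
N(Y, n) = -13/3 (N(Y, n) = -4 + 1/(-3) = -4 - 1/3 = -13/3)
1/(N(14, 10) + c) = 1/(-13/3 + 144) = 1/(419/3) = 3/419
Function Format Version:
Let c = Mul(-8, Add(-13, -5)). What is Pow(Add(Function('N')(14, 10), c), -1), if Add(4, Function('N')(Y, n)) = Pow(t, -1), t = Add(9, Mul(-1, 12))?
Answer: Rational(3, 419) ≈ 0.0071599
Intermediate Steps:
t = -3 (t = Add(9, -12) = -3)
c = 144 (c = Mul(-8, -18) = 144)
Function('N')(Y, n) = Rational(-13, 3) (Function('N')(Y, n) = Add(-4, Pow(-3, -1)) = Add(-4, Rational(-1, 3)) = Rational(-13, 3))
Pow(Add(Function('N')(14, 10), c), -1) = Pow(Add(Rational(-13, 3), 144), -1) = Pow(Rational(419, 3), -1) = Rational(3, 419)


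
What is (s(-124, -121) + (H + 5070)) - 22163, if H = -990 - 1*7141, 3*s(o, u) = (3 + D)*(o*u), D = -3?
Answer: -25224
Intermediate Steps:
s(o, u) = 0 (s(o, u) = ((3 - 3)*(o*u))/3 = (0*(o*u))/3 = (⅓)*0 = 0)
H = -8131 (H = -990 - 7141 = -8131)
(s(-124, -121) + (H + 5070)) - 22163 = (0 + (-8131 + 5070)) - 22163 = (0 - 3061) - 22163 = -3061 - 22163 = -25224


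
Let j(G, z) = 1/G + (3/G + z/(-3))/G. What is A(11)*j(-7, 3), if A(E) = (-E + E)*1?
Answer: 0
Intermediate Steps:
A(E) = 0 (A(E) = 0*1 = 0)
j(G, z) = 1/G + (3/G - z/3)/G (j(G, z) = 1/G + (3/G + z*(-⅓))/G = 1/G + (3/G - z/3)/G)
A(11)*j(-7, 3) = 0*((⅓)*(9 - 1*(-7)*(-3 + 3))/(-7)²) = 0*((⅓)*(1/49)*(9 - 1*(-7)*0)) = 0*((⅓)*(1/49)*(9 + 0)) = 0*((⅓)*(1/49)*9) = 0*(3/49) = 0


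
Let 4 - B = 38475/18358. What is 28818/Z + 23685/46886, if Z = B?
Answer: 24805436968329/1638993902 ≈ 15135.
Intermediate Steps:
B = 34957/18358 (B = 4 - 38475/18358 = 34957/18358 ≈ 1.9042)
Z = 34957/18358 ≈ 1.9042
28818/Z + 23685/46886 = 28818/(34957/18358) + 23685/46886 = 28818*(18358/34957) + 23685*(1/46886) = 529040844/34957 + 23685/46886 = 24805436968329/1638993902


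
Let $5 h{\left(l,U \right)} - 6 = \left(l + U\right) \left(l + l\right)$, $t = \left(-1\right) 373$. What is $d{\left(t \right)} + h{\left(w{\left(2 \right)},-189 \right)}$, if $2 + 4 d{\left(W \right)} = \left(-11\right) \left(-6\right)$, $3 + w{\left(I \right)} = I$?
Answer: $\frac{466}{5} \approx 93.2$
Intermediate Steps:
$w{\left(I \right)} = -3 + I$
$t = -373$
$h{\left(l,U \right)} = \frac{6}{5} + \frac{2 l \left(U + l\right)}{5}$ ($h{\left(l,U \right)} = \frac{6}{5} + \frac{\left(l + U\right) \left(l + l\right)}{5} = \frac{6}{5} + \frac{\left(U + l\right) 2 l}{5} = \frac{6}{5} + \frac{2 l \left(U + l\right)}{5}$)
$d{\left(W \right)} = 16$ ($d{\left(W \right)} = - \frac{1}{2} + \frac{\left(-11\right) \left(-6\right)}{4} = - \frac{1}{2} + \frac{1}{4} \cdot 66 = - \frac{1}{2} + \frac{33}{2} = 16$)
$d{\left(t \right)} + h{\left(w{\left(2 \right)},-189 \right)} = 16 + \left(\frac{6}{5} + \frac{2 \left(-3 + 2\right)^{2}}{5} + \frac{2}{5} \left(-189\right) \left(-3 + 2\right)\right) = 16 + \left(\frac{6}{5} + \frac{2 \left(-1\right)^{2}}{5} + \frac{2}{5} \left(-189\right) \left(-1\right)\right) = 16 + \left(\frac{6}{5} + \frac{2}{5} \cdot 1 + \frac{378}{5}\right) = 16 + \left(\frac{6}{5} + \frac{2}{5} + \frac{378}{5}\right) = 16 + \frac{386}{5} = \frac{466}{5}$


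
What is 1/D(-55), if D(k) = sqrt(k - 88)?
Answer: -I*sqrt(143)/143 ≈ -0.083624*I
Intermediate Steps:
D(k) = sqrt(-88 + k)
1/D(-55) = 1/(sqrt(-88 - 55)) = 1/(sqrt(-143)) = 1/(I*sqrt(143)) = -I*sqrt(143)/143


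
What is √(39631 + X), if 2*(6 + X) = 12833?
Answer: √184166/2 ≈ 214.57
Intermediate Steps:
X = 12821/2 (X = -6 + (½)*12833 = -6 + 12833/2 = 12821/2 ≈ 6410.5)
√(39631 + X) = √(39631 + 12821/2) = √(92083/2) = √184166/2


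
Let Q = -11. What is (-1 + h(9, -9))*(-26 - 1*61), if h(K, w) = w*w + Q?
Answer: -6003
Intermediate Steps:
h(K, w) = -11 + w**2 (h(K, w) = w*w - 11 = w**2 - 11 = -11 + w**2)
(-1 + h(9, -9))*(-26 - 1*61) = (-1 + (-11 + (-9)**2))*(-26 - 1*61) = (-1 + (-11 + 81))*(-26 - 61) = (-1 + 70)*(-87) = 69*(-87) = -6003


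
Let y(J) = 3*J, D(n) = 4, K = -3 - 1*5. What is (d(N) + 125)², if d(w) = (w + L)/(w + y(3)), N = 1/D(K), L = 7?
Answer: 21659716/1369 ≈ 15822.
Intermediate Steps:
K = -8 (K = -3 - 5 = -8)
N = ¼ (N = 1/4 = ¼ ≈ 0.25000)
d(w) = (7 + w)/(9 + w) (d(w) = (w + 7)/(w + 3*3) = (7 + w)/(w + 9) = (7 + w)/(9 + w))
(d(N) + 125)² = ((7 + ¼)/(9 + ¼) + 125)² = ((29/4)/(37/4) + 125)² = ((4/37)*(29/4) + 125)² = (29/37 + 125)² = (4654/37)² = 21659716/1369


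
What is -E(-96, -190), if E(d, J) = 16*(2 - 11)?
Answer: 144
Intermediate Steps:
E(d, J) = -144 (E(d, J) = 16*(-9) = -144)
-E(-96, -190) = -1*(-144) = 144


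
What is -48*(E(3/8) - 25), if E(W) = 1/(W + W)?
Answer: 1136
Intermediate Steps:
E(W) = 1/(2*W)
-48*(E(3/8) - 25) = -48*(1/(2*((3/8))) - 25) = -48*(1/(2*((3*(1/8)))) - 25) = -48*(1/(2*(3/8)) - 25) = -48*((1/2)*(8/3) - 25) = -48*(4/3 - 25) = -48*(-71/3) = 1136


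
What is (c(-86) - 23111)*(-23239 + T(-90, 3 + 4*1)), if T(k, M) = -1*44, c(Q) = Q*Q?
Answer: 365892345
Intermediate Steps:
c(Q) = Q**2
T(k, M) = -44
(c(-86) - 23111)*(-23239 + T(-90, 3 + 4*1)) = ((-86)**2 - 23111)*(-23239 - 44) = (7396 - 23111)*(-23283) = -15715*(-23283) = 365892345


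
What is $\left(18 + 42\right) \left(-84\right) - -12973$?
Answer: $7933$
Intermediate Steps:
$\left(18 + 42\right) \left(-84\right) - -12973 = 60 \left(-84\right) + 12973 = -5040 + 12973 = 7933$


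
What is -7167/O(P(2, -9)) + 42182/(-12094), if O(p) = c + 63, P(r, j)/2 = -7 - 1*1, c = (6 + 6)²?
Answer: -15901562/417243 ≈ -38.111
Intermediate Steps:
c = 144 (c = 12² = 144)
P(r, j) = -16 (P(r, j) = 2*(-7 - 1*1) = 2*(-7 - 1) = 2*(-8) = -16)
O(p) = 207 (O(p) = 144 + 63 = 207)
-7167/O(P(2, -9)) + 42182/(-12094) = -7167/207 + 42182/(-12094) = -7167*1/207 + 42182*(-1/12094) = -2389/69 - 21091/6047 = -15901562/417243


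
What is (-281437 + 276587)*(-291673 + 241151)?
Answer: 245031700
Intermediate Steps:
(-281437 + 276587)*(-291673 + 241151) = -4850*(-50522) = 245031700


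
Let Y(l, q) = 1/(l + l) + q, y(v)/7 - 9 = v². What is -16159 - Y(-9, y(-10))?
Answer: -304595/18 ≈ -16922.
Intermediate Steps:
y(v) = 63 + 7*v²
Y(l, q) = q + 1/(2*l) (Y(l, q) = 1/(2*l) + q = q + 1/(2*l))
-16159 - Y(-9, y(-10)) = -16159 - ((63 + 7*(-10)²) + (½)/(-9)) = -16159 - ((63 + 7*100) + (½)*(-⅑)) = -16159 - ((63 + 700) - 1/18) = -16159 - (763 - 1/18) = -16159 - 1*13733/18 = -16159 - 13733/18 = -304595/18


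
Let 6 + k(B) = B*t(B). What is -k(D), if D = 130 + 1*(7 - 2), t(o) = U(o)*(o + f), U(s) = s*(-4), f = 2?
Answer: 9987306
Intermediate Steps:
U(s) = -4*s
t(o) = -4*o*(2 + o) (t(o) = (-4*o)*(o + 2) = (-4*o)*(2 + o) = -4*o*(2 + o))
D = 135 (D = 130 + 1*5 = 130 + 5 = 135)
k(B) = -6 - 4*B²*(2 + B) (k(B) = -6 + B*(-4*B*(2 + B)) = -6 - 4*B²*(2 + B))
-k(D) = -(-6 + 4*135²*(-2 - 1*135)) = -(-6 + 4*18225*(-2 - 135)) = -(-6 + 4*18225*(-137)) = -(-6 - 9987300) = -1*(-9987306) = 9987306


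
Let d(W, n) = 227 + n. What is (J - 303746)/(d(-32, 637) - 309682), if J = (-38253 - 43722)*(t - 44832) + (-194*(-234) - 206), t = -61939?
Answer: -8752294169/308818 ≈ -28341.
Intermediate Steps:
J = 8752597915 (J = (-38253 - 43722)*(-61939 - 44832) + (-194*(-234) - 206) = -81975*(-106771) + (45396 - 206) = 8752552725 + 45190 = 8752597915)
(J - 303746)/(d(-32, 637) - 309682) = (8752597915 - 303746)/((227 + 637) - 309682) = 8752294169/(864 - 309682) = 8752294169/(-308818) = 8752294169*(-1/308818) = -8752294169/308818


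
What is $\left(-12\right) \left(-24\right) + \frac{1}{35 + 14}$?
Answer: $\frac{14113}{49} \approx 288.02$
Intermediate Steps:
$\left(-12\right) \left(-24\right) + \frac{1}{35 + 14} = 288 + \frac{1}{49} = \frac{14113}{49}$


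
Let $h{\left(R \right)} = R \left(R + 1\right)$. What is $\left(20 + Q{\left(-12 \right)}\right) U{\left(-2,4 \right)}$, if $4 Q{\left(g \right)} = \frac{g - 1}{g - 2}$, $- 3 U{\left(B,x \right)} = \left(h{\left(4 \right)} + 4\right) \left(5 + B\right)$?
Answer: $- \frac{3399}{7} \approx -485.57$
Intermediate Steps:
$h{\left(R \right)} = R \left(1 + R\right)$
$U{\left(B,x \right)} = -40 - 8 B$ ($U{\left(B,x \right)} = - \frac{\left(4 \left(1 + 4\right) + 4\right) \left(5 + B\right)}{3} = - \frac{\left(4 \cdot 5 + 4\right) \left(5 + B\right)}{3} = - \frac{\left(20 + 4\right) \left(5 + B\right)}{3} = - \frac{24 \left(5 + B\right)}{3} = - \frac{120 + 24 B}{3} = -40 - 8 B$)
$Q{\left(g \right)} = \frac{-1 + g}{4 \left(-2 + g\right)}$ ($Q{\left(g \right)} = \frac{\left(g - 1\right) \frac{1}{g - 2}}{4} = \frac{\left(-1 + g\right) \frac{1}{-2 + g}}{4} = \frac{\frac{1}{-2 + g} \left(-1 + g\right)}{4} = \frac{-1 + g}{4 \left(-2 + g\right)}$)
$\left(20 + Q{\left(-12 \right)}\right) U{\left(-2,4 \right)} = \left(20 + \frac{-1 - 12}{4 \left(-2 - 12\right)}\right) \left(-40 - -16\right) = \left(20 + \frac{1}{4} \frac{1}{-14} \left(-13\right)\right) \left(-40 + 16\right) = \left(20 + \frac{1}{4} \left(- \frac{1}{14}\right) \left(-13\right)\right) \left(-24\right) = \left(20 + \frac{13}{56}\right) \left(-24\right) = \frac{1133}{56} \left(-24\right) = - \frac{3399}{7}$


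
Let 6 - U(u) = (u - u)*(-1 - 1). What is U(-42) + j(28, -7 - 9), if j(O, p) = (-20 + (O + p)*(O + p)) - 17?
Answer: 113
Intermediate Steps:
U(u) = 6 (U(u) = 6 - (u - u)*(-1 - 1) = 6 - 0*(-2) = 6 - 1*0 = 6 + 0 = 6)
j(O, p) = -37 + (O + p)² (j(O, p) = (-20 + (O + p)²) - 17 = -37 + (O + p)²)
U(-42) + j(28, -7 - 9) = 6 + (-37 + (28 + (-7 - 9))²) = 6 + (-37 + (28 - 16)²) = 6 + (-37 + 12²) = 6 + (-37 + 144) = 6 + 107 = 113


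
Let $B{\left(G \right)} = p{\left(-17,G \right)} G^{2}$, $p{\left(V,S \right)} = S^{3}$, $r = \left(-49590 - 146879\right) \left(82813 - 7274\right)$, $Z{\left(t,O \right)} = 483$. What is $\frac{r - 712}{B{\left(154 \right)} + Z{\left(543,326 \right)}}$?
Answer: $- \frac{14841072503}{86617093507} \approx -0.17134$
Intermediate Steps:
$r = -14841071791$ ($r = \left(-196469\right) 75539 = -14841071791$)
$B{\left(G \right)} = G^{5}$ ($B{\left(G \right)} = G^{3} G^{2} = G^{5}$)
$\frac{r - 712}{B{\left(154 \right)} + Z{\left(543,326 \right)}} = \frac{-14841071791 - 712}{154^{5} + 483} = - \frac{14841072503}{86617093024 + 483} = - \frac{14841072503}{86617093507}$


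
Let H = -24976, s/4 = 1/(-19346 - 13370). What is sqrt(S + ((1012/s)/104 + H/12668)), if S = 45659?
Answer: I*sqrt(230058681176090)/82342 ≈ 184.2*I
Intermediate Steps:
s = -1/8179 (s = 4/(-19346 - 13370) = 4/(-32716) = 4*(-1/32716) = -1/8179 ≈ -0.00012226)
sqrt(S + ((1012/s)/104 + H/12668)) = sqrt(45659 + ((1012/(-1/8179))/104 - 24976/12668)) = sqrt(45659 + ((1012*(-8179))*(1/104) - 24976*1/12668)) = sqrt(45659 + (-8277148*1/104 - 6244/3167)) = sqrt(45659 + (-2069287/26 - 6244/3167)) = sqrt(45659 - 6553594273/82342) = sqrt(-2793940895/82342) = I*sqrt(230058681176090)/82342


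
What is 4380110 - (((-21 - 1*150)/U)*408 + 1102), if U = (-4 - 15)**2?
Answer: 83204824/19 ≈ 4.3792e+6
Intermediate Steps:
U = 361 (U = (-19)**2 = 361)
4380110 - (((-21 - 1*150)/U)*408 + 1102) = 4380110 - (((-21 - 1*150)/361)*408 + 1102) = 4380110 - (((-21 - 150)*(1/361))*408 + 1102) = 4380110 - (-171*1/361*408 + 1102) = 4380110 - (-9/19*408 + 1102) = 4380110 - (-3672/19 + 1102) = 4380110 - 1*17266/19 = 4380110 - 17266/19 = 83204824/19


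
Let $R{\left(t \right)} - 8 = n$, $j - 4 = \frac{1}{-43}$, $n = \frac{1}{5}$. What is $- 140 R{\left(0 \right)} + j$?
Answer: $- \frac{49193}{43} \approx -1144.0$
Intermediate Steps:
$n = \frac{1}{5} \approx 0.2$
$j = \frac{171}{43}$ ($j = 4 + \frac{1}{-43} = 4 - \frac{1}{43} = \frac{171}{43} \approx 3.9767$)
$R{\left(t \right)} = \frac{41}{5}$ ($R{\left(t \right)} = 8 + \frac{1}{5} = \frac{41}{5}$)
$- 140 R{\left(0 \right)} + j = \left(-140\right) \frac{41}{5} + \frac{171}{43} = -1148 + \frac{171}{43} = - \frac{49193}{43}$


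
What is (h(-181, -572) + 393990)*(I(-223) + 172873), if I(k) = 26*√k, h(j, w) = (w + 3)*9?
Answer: 67224950637 + 10110594*I*√223 ≈ 6.7225e+10 + 1.5098e+8*I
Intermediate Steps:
h(j, w) = 27 + 9*w (h(j, w) = (3 + w)*9 = 27 + 9*w)
(h(-181, -572) + 393990)*(I(-223) + 172873) = ((27 + 9*(-572)) + 393990)*(26*√(-223) + 172873) = ((27 - 5148) + 393990)*(26*(I*√223) + 172873) = (-5121 + 393990)*(26*I*√223 + 172873) = 388869*(172873 + 26*I*√223) = 67224950637 + 10110594*I*√223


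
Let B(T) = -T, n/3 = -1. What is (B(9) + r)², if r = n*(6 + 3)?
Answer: 1296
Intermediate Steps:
n = -3 (n = 3*(-1) = -3)
r = -27 (r = -3*(6 + 3) = -3*9 = -27)
(B(9) + r)² = (-1*9 - 27)² = (-9 - 27)² = (-36)² = 1296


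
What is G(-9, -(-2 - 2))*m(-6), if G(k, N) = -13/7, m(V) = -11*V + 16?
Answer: -1066/7 ≈ -152.29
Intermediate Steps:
m(V) = 16 - 11*V
G(k, N) = -13/7 (G(k, N) = -13*⅐ = -13/7)
G(-9, -(-2 - 2))*m(-6) = -13*(16 - 11*(-6))/7 = -13*(16 + 66)/7 = -13/7*82 = -1066/7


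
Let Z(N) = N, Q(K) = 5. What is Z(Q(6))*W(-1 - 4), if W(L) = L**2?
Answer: 125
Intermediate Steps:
Z(Q(6))*W(-1 - 4) = 5*(-1 - 4)**2 = 5*(-5)**2 = 5*25 = 125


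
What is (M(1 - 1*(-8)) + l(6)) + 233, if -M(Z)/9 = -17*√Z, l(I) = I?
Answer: 698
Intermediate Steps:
M(Z) = 153*√Z (M(Z) = -(-153)*√Z = 153*√Z)
(M(1 - 1*(-8)) + l(6)) + 233 = (153*√(1 - 1*(-8)) + 6) + 233 = (153*√(1 + 8) + 6) + 233 = (153*√9 + 6) + 233 = (153*3 + 6) + 233 = (459 + 6) + 233 = 465 + 233 = 698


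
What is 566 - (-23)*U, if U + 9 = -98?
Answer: -1895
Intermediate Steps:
U = -107 (U = -9 - 98 = -107)
566 - (-23)*U = 566 - (-23)*(-107) = 566 - 1*2461 = 566 - 2461 = -1895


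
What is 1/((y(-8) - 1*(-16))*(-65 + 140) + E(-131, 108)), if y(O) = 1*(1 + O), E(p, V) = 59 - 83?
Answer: 1/651 ≈ 0.0015361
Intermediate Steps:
E(p, V) = -24
y(O) = 1 + O
1/((y(-8) - 1*(-16))*(-65 + 140) + E(-131, 108)) = 1/(((1 - 8) - 1*(-16))*(-65 + 140) - 24) = 1/((-7 + 16)*75 - 24) = 1/(9*75 - 24) = 1/(675 - 24) = 1/651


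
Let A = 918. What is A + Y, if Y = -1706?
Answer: -788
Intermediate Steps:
A + Y = 918 - 1706 = -788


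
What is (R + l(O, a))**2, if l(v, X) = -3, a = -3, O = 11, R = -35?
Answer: 1444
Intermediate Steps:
(R + l(O, a))**2 = (-35 - 3)**2 = (-38)**2 = 1444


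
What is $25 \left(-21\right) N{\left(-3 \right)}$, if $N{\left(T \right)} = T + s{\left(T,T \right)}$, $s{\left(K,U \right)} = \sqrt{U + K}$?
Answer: $1575 - 525 i \sqrt{6} \approx 1575.0 - 1286.0 i$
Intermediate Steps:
$s{\left(K,U \right)} = \sqrt{K + U}$
$N{\left(T \right)} = T + \sqrt{2} \sqrt{T}$ ($N{\left(T \right)} = T + \sqrt{T + T} = T + \sqrt{2 T} = T + \sqrt{2} \sqrt{T}$)
$25 \left(-21\right) N{\left(-3 \right)} = 25 \left(-21\right) \left(-3 + \sqrt{2} \sqrt{-3}\right) = - 525 \left(-3 + \sqrt{2} i \sqrt{3}\right) = - 525 \left(-3 + i \sqrt{6}\right) = 1575 - 525 i \sqrt{6}$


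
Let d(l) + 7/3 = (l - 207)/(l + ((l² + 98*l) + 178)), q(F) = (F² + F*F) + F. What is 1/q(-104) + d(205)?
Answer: -1569690047/672728472 ≈ -2.3333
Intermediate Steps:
q(F) = F + 2*F² (q(F) = (F² + F²) + F = 2*F² + F = F + 2*F²)
d(l) = -7/3 + (-207 + l)/(178 + l² + 99*l) (d(l) = -7/3 + (l - 207)/(l + ((l² + 98*l) + 178)) = -7/3 + (-207 + l)/(l + (178 + l² + 98*l)) = -7/3 + (-207 + l)/(178 + l² + 99*l))
1/q(-104) + d(205) = 1/(-104*(1 + 2*(-104))) + (-1867 - 690*205 - 7*205²)/(3*(178 + 205² + 99*205)) = 1/(-104*(1 - 208)) + (-1867 - 141450 - 7*42025)/(3*(178 + 42025 + 20295)) = 1/(-104*(-207)) + (⅓)*(-1867 - 141450 - 294175)/62498 = 1/21528 + (⅓)*(1/62498)*(-437492) = 1/21528 - 218746/93747 = -1569690047/672728472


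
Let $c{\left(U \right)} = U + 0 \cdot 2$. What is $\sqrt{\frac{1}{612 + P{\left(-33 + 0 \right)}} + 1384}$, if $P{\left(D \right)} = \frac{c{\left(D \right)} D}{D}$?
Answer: $\frac{\sqrt{463974123}}{579} \approx 37.202$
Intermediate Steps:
$c{\left(U \right)} = U$ ($c{\left(U \right)} = U + 0 = U$)
$P{\left(D \right)} = D$ ($P{\left(D \right)} = \frac{D D}{D} = \frac{D^{2}}{D} = D$)
$\sqrt{\frac{1}{612 + P{\left(-33 + 0 \right)}} + 1384} = \sqrt{\frac{1}{612 + \left(-33 + 0\right)} + 1384} = \sqrt{\frac{1}{612 - 33} + 1384} = \sqrt{\frac{1}{579} + 1384} = \sqrt{\frac{801337}{579}} = \frac{\sqrt{463974123}}{579}$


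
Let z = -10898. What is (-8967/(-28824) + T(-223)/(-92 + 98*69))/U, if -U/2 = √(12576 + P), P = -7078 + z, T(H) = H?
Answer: 8897023*I*√6/11535364800 ≈ 0.0018892*I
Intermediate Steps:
P = -17976 (P = -7078 - 10898 = -17976)
U = -60*I*√6 (U = -2*√(12576 - 17976) = -60*I*√6 ≈ -146.97*I)
(-8967/(-28824) + T(-223)/(-92 + 98*69))/U = (-8967/(-28824) - 223/(-92 + 98*69))/((-60*I*√6)) = (-8967*(-1/28824) - 223/(-92 + 6762))*(I*√6/360) = (2989/9608 - 223/6670)*(I*√6/360) = 8897023*(I*√6/360)/32042680 = 8897023*I*√6/11535364800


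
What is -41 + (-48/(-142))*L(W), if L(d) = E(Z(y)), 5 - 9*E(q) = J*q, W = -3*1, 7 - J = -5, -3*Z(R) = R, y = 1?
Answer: -2887/71 ≈ -40.662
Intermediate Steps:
Z(R) = -R/3
J = 12 (J = 7 - 1*(-5) = 7 + 5 = 12)
W = -3
E(q) = 5/9 - 4*q/3
L(d) = 1 (L(d) = 5/9 - (-4)/9 = 5/9 - 4/3*(-⅓) = 5/9 + 4/9 = 1)
-41 + (-48/(-142))*L(W) = -41 - 48/(-142)*1 = -41 - 48*(-1/142)*1 = -41 + (24/71)*1 = -41 + 24/71 = -2887/71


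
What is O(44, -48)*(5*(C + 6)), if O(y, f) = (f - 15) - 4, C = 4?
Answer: -3350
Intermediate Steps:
O(y, f) = -19 + f (O(y, f) = (-15 + f) - 4 = -19 + f)
O(44, -48)*(5*(C + 6)) = (-19 - 48)*(5*(4 + 6)) = -335*10 = -67*50 = -3350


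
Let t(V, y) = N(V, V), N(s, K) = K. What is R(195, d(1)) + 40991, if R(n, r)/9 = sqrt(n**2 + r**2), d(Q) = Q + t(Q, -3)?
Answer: 40991 + 9*sqrt(38029) ≈ 42746.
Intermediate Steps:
t(V, y) = V
d(Q) = 2*Q (d(Q) = Q + Q = 2*Q)
R(n, r) = 9*sqrt(n**2 + r**2)
R(195, d(1)) + 40991 = 9*sqrt(195**2 + (2*1)**2) + 40991 = 9*sqrt(38025 + 2**2) + 40991 = 9*sqrt(38025 + 4) + 40991 = 9*sqrt(38029) + 40991 = 40991 + 9*sqrt(38029)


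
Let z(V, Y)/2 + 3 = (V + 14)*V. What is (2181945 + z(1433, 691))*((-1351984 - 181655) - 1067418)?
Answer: -16462196396337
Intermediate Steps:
z(V, Y) = -6 + 2*V*(14 + V) (z(V, Y) = -6 + 2*((V + 14)*V) = -6 + 2*((14 + V)*V) = -6 + 2*(V*(14 + V)) = -6 + 2*V*(14 + V))
(2181945 + z(1433, 691))*((-1351984 - 181655) - 1067418) = (2181945 + (-6 + 2*1433² + 28*1433))*((-1351984 - 181655) - 1067418) = (2181945 + (-6 + 2*2053489 + 40124))*(-1533639 - 1067418) = (2181945 + (-6 + 4106978 + 40124))*(-2601057) = (2181945 + 4147096)*(-2601057) = 6329041*(-2601057) = -16462196396337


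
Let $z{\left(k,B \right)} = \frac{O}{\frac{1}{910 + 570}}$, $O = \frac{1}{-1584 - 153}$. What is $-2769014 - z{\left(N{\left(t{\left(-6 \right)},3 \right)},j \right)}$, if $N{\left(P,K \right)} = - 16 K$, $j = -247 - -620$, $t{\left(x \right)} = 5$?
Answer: $- \frac{4809775838}{1737} \approx -2.769 \cdot 10^{6}$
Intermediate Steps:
$j = 373$ ($j = -247 + 620 = 373$)
$O = - \frac{1}{1737}$ ($O = \frac{1}{-1737} = - \frac{1}{1737} \approx -0.00057571$)
$z{\left(k,B \right)} = - \frac{1480}{1737}$ ($z{\left(k,B \right)} = - \frac{1}{1737 \frac{1}{910 + 570}} = - \frac{1}{1737 \cdot \frac{1}{1480}} = - \frac{\frac{1}{\frac{1}{1480}}}{1737} = \left(- \frac{1}{1737}\right) 1480 = - \frac{1480}{1737}$)
$-2769014 - z{\left(N{\left(t{\left(-6 \right)},3 \right)},j \right)} = -2769014 - - \frac{1480}{1737} = -2769014 + \frac{1480}{1737} = - \frac{4809775838}{1737}$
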